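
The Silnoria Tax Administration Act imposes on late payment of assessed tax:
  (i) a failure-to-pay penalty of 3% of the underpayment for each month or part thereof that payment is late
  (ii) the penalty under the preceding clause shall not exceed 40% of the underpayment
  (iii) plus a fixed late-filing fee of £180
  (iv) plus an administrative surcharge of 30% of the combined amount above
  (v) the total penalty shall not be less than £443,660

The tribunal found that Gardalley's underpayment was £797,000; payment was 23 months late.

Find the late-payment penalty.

£443,660

Accrued rate: 3% × 23 = 69%, capped at 40% → 40%
Failure-to-pay penalty: 40% of £797,000 = £318,800
Penalty before surcharge: £318,800 + £180 = £318,980
Administrative surcharge: 30% of £318,980 = £95,694
Total penalty: £318,980 + £95,694 = £414,674
Minimum £443,660: £414,674 is below the minimum → £443,660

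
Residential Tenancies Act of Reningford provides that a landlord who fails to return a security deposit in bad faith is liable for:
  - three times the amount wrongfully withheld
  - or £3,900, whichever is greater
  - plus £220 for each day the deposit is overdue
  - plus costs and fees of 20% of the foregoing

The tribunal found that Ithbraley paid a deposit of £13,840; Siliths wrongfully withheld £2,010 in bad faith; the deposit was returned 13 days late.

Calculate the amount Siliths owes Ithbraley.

Trebled: 3 × £2,010 = £6,030
Minimum £3,900: £6,030 meets the minimum, no increase.
Late-return penalty: 13 × £220 = £2,860
Damages plus late penalty: £6,030 + £2,860 = £8,890
Costs and fees: 20% of £8,890 = £1,778
Total recovery: £8,890 + £1,778 = £10,668

Recovery: £10,668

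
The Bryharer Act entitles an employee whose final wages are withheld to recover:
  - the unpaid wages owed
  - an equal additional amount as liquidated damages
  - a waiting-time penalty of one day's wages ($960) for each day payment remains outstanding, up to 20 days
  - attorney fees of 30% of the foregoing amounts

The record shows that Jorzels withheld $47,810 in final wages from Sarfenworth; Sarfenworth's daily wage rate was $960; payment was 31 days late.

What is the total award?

Total award: $149,266

Liquidated damages (equal amount): $47,810
Penalty days: min(31, 20) = 20
Waiting-time penalty: 20 × $960 = $19,200
Subtotal: $47,810 + $47,810 + $19,200 = $114,820
Attorney fees: 30% of $114,820 = $34,446
Total award: $114,820 + $34,446 = $149,266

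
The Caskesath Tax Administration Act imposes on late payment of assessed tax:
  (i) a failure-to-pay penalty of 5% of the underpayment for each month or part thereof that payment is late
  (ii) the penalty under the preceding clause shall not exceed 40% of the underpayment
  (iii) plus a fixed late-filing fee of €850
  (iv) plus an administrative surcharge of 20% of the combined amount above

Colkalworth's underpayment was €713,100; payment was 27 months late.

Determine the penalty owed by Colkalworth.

€343,308

Accrued rate: 5% × 27 = 135%, capped at 40% → 40%
Failure-to-pay penalty: 40% of €713,100 = €285,240
Penalty before surcharge: €285,240 + €850 = €286,090
Administrative surcharge: 20% of €286,090 = €57,218
Total penalty: €286,090 + €57,218 = €343,308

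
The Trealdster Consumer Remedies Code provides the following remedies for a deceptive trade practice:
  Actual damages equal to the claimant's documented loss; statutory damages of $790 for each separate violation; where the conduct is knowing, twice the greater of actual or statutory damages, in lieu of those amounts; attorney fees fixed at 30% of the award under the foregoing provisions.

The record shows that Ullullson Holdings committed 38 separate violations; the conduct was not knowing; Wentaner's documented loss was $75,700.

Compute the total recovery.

$137,436

Statutory damages: 38 × $790 = $30,020
Conduct not knowing: the in-lieu enhancement does not apply.
Actual plus statutory damages: $75,700 + $30,020 = $105,720
Attorney fees: 30% of $105,720 = $31,716
Total recovery: $105,720 + $31,716 = $137,436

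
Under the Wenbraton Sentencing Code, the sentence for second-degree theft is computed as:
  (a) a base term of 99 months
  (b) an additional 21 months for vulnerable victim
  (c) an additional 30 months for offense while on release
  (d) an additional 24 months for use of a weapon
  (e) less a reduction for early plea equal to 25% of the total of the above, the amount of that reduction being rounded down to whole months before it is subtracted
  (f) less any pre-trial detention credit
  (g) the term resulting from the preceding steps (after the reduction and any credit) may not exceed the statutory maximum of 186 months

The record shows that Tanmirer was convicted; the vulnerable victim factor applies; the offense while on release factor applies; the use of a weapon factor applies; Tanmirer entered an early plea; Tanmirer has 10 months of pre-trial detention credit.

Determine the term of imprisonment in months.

121 months

Vulnerable victim enhancement: +21 months
Offense while on release enhancement: +30 months
Use of a weapon enhancement: +24 months
Adjusted term: 99 months + 21 months + 30 months + 24 months = 174 months
Early plea reduction: 25% of 174 months = 43 months (rounded down)
After reduction: 174 − 43 = 131 months
Less pre-trial detention credit: 131 months − 10 months = 121 months
Cap at 186 months: 121 months is within the cap, no reduction.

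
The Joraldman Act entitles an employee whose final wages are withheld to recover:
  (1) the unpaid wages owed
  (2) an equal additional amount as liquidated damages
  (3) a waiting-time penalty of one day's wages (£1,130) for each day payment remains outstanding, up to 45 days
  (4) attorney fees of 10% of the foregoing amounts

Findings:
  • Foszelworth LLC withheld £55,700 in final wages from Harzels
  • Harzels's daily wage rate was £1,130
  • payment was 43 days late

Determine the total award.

Liquidated damages (equal amount): £55,700
Penalty days: min(43, 45) = 43
Waiting-time penalty: 43 × £1,130 = £48,590
Subtotal: £55,700 + £55,700 + £48,590 = £159,990
Attorney fees: 10% of £159,990 = £15,999
Total award: £159,990 + £15,999 = £175,989

Total award: £175,989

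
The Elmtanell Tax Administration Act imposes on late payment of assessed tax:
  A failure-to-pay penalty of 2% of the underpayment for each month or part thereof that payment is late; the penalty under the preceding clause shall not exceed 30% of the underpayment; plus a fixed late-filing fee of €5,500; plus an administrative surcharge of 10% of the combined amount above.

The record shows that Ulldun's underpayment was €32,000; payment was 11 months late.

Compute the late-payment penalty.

Accrued rate: 2% × 11 = 22%, capped at 30% → 22%
Failure-to-pay penalty: 22% of €32,000 = €7,040
Penalty before surcharge: €7,040 + €5,500 = €12,540
Administrative surcharge: 10% of €12,540 = €1,254
Total penalty: €12,540 + €1,254 = €13,794

€13,794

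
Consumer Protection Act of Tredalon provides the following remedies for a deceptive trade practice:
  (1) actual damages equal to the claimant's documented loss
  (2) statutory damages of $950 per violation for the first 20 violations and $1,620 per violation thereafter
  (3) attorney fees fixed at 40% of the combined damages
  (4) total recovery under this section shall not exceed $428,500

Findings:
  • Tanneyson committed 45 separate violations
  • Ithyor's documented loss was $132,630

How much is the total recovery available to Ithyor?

$268,982

First 20 violations: 20 × $950 = $19,000
Remaining violations: (45 − 20) × $1,620 = $40,500
Statutory damages: $19,000 + $40,500 = $59,500
Combined damages: $132,630 + $59,500 = $192,130
Attorney fees: 40% of $192,130 = $76,852
Total before cap: $192,130 + $76,852 = $268,982
Cap at $428,500: $268,982 is within the cap, no reduction.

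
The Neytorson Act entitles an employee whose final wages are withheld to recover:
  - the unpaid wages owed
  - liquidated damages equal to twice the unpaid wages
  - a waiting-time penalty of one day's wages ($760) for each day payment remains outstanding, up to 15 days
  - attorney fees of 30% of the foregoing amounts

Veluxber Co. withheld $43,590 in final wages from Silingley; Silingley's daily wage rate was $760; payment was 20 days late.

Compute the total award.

$184,821

Doubled: 2 × $43,590 = $87,180
Penalty days: min(20, 15) = 15
Waiting-time penalty: 15 × $760 = $11,400
Subtotal: $43,590 + $87,180 + $11,400 = $142,170
Attorney fees: 30% of $142,170 = $42,651
Total award: $142,170 + $42,651 = $184,821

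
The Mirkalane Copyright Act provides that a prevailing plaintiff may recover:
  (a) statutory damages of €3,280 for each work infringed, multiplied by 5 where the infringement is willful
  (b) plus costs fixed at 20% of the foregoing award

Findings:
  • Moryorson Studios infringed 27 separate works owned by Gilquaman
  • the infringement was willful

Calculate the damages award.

Statutory damages: 27 × €3,280 = €88,560
Multiplied by 5: 5 × €88,560 = €442,800
Costs: 20% of €442,800 = €88,560
Award plus costs: €442,800 + €88,560 = €531,360

€531,360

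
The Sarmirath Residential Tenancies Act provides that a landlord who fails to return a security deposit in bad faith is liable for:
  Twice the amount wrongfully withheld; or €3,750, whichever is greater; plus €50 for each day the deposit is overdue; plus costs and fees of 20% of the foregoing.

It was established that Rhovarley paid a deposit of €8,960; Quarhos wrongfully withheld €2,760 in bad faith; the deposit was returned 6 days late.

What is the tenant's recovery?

Doubled: 2 × €2,760 = €5,520
Minimum €3,750: €5,520 meets the minimum, no increase.
Late-return penalty: 6 × €50 = €300
Damages plus late penalty: €5,520 + €300 = €5,820
Costs and fees: 20% of €5,820 = €1,164
Total recovery: €5,820 + €1,164 = €6,984

€6,984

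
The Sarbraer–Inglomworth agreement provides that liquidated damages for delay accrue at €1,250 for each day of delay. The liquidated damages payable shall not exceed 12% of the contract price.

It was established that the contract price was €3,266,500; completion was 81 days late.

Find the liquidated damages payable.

€101,250

Per-day damages: 81 × €1,250 = €101,250
Cap: 12% of €3,266,500 = €391,980
Cap at €391,980: €101,250 is within the cap, no reduction.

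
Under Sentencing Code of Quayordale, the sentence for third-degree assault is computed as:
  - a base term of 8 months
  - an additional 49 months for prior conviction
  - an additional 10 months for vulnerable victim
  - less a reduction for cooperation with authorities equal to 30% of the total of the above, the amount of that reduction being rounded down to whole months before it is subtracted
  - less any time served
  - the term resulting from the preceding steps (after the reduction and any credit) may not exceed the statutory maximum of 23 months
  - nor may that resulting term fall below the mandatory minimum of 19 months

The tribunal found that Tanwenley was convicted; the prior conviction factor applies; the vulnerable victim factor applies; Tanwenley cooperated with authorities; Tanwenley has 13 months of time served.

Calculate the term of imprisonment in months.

Sentence: 23 months

Prior conviction enhancement: +49 months
Vulnerable victim enhancement: +10 months
Adjusted term: 8 months + 49 months + 10 months = 67 months
Cooperation with authorities reduction: 30% of 67 months = 20 months (rounded down)
After reduction: 67 − 20 = 47 months
Less time served: 47 months − 13 months = 34 months
Cap at 23 months: 34 months exceeds the cap → 23 months
Minimum 19 months: 23 months meets the minimum, no increase.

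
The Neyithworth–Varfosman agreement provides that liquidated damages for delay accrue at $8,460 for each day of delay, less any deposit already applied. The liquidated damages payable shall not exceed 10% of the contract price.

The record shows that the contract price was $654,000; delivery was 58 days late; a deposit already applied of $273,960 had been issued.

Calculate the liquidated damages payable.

$65,400

Per-day damages: 58 × $8,460 = $490,680
Less deposit already applied: $490,680 − $273,960 = $216,720
Cap: 10% of $654,000 = $65,400
Cap at $65,400: $216,720 exceeds the cap → $65,400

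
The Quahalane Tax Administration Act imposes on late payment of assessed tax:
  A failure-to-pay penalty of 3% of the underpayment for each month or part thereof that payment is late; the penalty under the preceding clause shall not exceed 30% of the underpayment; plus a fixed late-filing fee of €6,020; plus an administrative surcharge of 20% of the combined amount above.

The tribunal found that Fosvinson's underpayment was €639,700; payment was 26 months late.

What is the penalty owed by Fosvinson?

Accrued rate: 3% × 26 = 78%, capped at 30% → 30%
Failure-to-pay penalty: 30% of €639,700 = €191,910
Penalty before surcharge: €191,910 + €6,020 = €197,930
Administrative surcharge: 20% of €197,930 = €39,586
Total penalty: €197,930 + €39,586 = €237,516

€237,516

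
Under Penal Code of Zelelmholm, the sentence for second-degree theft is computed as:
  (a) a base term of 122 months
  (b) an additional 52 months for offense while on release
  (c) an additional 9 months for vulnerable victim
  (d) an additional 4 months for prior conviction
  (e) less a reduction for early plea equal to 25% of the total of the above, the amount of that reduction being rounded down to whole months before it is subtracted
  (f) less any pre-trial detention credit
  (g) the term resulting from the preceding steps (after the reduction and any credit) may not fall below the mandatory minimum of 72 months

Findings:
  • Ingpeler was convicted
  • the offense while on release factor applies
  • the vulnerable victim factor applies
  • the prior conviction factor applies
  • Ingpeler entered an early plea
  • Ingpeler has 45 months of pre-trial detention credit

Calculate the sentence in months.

96 months

Offense while on release enhancement: +52 months
Vulnerable victim enhancement: +9 months
Prior conviction enhancement: +4 months
Adjusted term: 122 months + 52 months + 9 months + 4 months = 187 months
Early plea reduction: 25% of 187 months = 46 months (rounded down)
After reduction: 187 − 46 = 141 months
Less pre-trial detention credit: 141 months − 45 months = 96 months
Minimum 72 months: 96 months meets the minimum, no increase.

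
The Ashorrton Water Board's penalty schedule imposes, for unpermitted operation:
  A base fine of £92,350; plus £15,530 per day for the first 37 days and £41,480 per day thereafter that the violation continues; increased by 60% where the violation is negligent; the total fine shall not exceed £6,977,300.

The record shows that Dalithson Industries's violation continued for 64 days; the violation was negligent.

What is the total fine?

First 37 days: 37 × £15,530 = £574,610
Remaining days: (64 − 37) × £41,480 = £1,119,960
Per-day component: £574,610 + £1,119,960 = £1,694,570
Base plus per-day: £92,350 + £1,694,570 = £1,786,920
Enhancement: 60% of £1,786,920 = £1,072,152
Enhanced fine: £1,786,920 + £1,072,152 = £2,859,072
Cap at £6,977,300: £2,859,072 is within the cap, no reduction.

£2,859,072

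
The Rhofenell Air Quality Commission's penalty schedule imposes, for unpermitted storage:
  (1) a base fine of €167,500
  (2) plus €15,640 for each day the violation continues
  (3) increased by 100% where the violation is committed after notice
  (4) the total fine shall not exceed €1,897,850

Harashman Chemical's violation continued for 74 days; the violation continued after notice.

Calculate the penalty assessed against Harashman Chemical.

€1,897,850

Per-day component: 74 × €15,640 = €1,157,360
Base plus per-day: €167,500 + €1,157,360 = €1,324,860
Enhancement: 100% of €1,324,860 = €1,324,860
Enhanced fine: €1,324,860 + €1,324,860 = €2,649,720
Cap at €1,897,850: €2,649,720 exceeds the cap → €1,897,850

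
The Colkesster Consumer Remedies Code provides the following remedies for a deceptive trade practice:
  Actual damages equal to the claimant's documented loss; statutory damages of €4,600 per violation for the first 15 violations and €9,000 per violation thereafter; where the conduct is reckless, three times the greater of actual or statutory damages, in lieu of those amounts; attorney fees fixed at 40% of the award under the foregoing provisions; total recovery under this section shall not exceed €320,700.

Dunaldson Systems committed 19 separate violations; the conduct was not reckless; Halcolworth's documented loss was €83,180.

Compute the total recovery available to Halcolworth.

First 15 violations: 15 × €4,600 = €69,000
Remaining violations: (19 − 15) × €9,000 = €36,000
Statutory damages: €69,000 + €36,000 = €105,000
Conduct not reckless: the in-lieu enhancement does not apply.
Actual plus statutory damages: €83,180 + €105,000 = €188,180
Attorney fees: 40% of €188,180 = €75,272
Total before cap: €188,180 + €75,272 = €263,452
Cap at €320,700: €263,452 is within the cap, no reduction.

€263,452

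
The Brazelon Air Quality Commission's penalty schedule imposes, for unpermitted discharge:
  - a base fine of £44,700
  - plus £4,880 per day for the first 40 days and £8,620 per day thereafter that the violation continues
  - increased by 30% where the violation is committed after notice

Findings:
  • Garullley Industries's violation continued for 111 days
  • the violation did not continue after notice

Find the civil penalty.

£851,920

First 40 days: 40 × £4,880 = £195,200
Remaining days: (111 − 40) × £8,620 = £612,020
Per-day component: £195,200 + £612,020 = £807,220
Base plus per-day: £44,700 + £807,220 = £851,920
The violation did not continue after notice: no 30% increase.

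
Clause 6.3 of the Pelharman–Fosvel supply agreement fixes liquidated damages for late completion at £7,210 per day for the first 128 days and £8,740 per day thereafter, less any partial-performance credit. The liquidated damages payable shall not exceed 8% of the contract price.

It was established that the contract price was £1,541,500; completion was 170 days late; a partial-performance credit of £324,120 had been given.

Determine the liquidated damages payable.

First 128 days: 128 × £7,210 = £922,880
Remaining days: (170 − 128) × £8,740 = £367,080
Accrued per-day damages: £922,880 + £367,080 = £1,289,960
Less partial-performance credit: £1,289,960 − £324,120 = £965,840
Cap: 8% of £1,541,500 = £123,320
Cap at £123,320: £965,840 exceeds the cap → £123,320

Liquidated damages: £123,320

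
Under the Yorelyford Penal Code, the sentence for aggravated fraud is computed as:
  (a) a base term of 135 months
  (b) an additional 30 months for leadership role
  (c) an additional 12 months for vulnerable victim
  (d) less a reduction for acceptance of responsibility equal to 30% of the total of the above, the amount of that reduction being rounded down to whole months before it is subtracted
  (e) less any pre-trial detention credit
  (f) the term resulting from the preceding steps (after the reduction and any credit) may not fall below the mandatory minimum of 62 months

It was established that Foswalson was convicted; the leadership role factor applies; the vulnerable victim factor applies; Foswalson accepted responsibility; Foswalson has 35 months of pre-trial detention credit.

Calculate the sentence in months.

89 months

Leadership role enhancement: +30 months
Vulnerable victim enhancement: +12 months
Adjusted term: 135 months + 30 months + 12 months = 177 months
Acceptance of responsibility reduction: 30% of 177 months = 53 months (rounded down)
After reduction: 177 − 53 = 124 months
Less pre-trial detention credit: 124 months − 35 months = 89 months
Minimum 62 months: 89 months meets the minimum, no increase.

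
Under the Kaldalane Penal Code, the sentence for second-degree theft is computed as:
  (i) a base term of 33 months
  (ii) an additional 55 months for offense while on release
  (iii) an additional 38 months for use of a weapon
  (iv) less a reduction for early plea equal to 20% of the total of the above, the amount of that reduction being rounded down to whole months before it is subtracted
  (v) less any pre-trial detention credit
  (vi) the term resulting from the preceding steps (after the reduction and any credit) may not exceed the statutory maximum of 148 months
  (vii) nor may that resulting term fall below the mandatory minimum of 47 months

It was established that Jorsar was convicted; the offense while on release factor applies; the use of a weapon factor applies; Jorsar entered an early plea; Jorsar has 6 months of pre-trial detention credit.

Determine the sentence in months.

Offense while on release enhancement: +55 months
Use of a weapon enhancement: +38 months
Adjusted term: 33 months + 55 months + 38 months = 126 months
Early plea reduction: 20% of 126 months = 25 months (rounded down)
After reduction: 126 − 25 = 101 months
Less pre-trial detention credit: 101 months − 6 months = 95 months
Cap at 148 months: 95 months is within the cap, no reduction.
Minimum 47 months: 95 months meets the minimum, no increase.

95 months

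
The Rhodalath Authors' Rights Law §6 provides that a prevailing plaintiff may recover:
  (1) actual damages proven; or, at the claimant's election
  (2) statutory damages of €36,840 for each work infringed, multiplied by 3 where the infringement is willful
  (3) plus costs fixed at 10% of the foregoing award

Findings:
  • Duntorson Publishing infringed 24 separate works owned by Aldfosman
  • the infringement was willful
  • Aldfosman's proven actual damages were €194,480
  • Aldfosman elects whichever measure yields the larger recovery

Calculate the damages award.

Statutory damages: 24 × €36,840 = €884,160
Trebled: 3 × €884,160 = €2,652,480
Greater of actual damages (€194,480) or enhanced statutory damages (€2,652,480): €2,652,480
Costs: 10% of €2,652,480 = €265,248
Award plus costs: €2,652,480 + €265,248 = €2,917,728

€2,917,728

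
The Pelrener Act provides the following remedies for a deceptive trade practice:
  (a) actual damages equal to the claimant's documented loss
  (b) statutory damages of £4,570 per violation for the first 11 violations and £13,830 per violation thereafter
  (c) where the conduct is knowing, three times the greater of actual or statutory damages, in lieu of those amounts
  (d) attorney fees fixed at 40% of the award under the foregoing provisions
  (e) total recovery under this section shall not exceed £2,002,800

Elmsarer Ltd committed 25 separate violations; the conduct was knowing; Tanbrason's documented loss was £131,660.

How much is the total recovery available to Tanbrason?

First 11 violations: 11 × £4,570 = £50,270
Remaining violations: (25 − 11) × £13,830 = £193,620
Statutory damages: £50,270 + £193,620 = £243,890
Greater of actual damages (£131,660) or statutory damages (£243,890): £243,890
Trebled: 3 × £243,890 = £731,670
Attorney fees: 40% of £731,670 = £292,668
Total before cap: £731,670 + £292,668 = £1,024,338
Cap at £2,002,800: £1,024,338 is within the cap, no reduction.

£1,024,338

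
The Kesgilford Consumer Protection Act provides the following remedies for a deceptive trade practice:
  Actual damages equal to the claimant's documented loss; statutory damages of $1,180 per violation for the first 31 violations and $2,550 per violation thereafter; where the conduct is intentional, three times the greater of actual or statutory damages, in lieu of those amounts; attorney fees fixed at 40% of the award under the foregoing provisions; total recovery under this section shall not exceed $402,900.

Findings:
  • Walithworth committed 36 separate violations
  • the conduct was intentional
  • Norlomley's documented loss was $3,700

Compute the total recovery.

$207,186

First 31 violations: 31 × $1,180 = $36,580
Remaining violations: (36 − 31) × $2,550 = $12,750
Statutory damages: $36,580 + $12,750 = $49,330
Greater of actual damages ($3,700) or statutory damages ($49,330): $49,330
Trebled: 3 × $49,330 = $147,990
Attorney fees: 40% of $147,990 = $59,196
Total before cap: $147,990 + $59,196 = $207,186
Cap at $402,900: $207,186 is within the cap, no reduction.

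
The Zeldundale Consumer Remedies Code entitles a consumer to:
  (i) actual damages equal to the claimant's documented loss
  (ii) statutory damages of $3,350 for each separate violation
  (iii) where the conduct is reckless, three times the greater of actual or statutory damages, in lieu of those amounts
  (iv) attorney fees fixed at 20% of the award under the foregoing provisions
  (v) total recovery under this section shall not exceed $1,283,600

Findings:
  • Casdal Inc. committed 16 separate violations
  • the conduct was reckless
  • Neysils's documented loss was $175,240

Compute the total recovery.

$630,864

Statutory damages: 16 × $3,350 = $53,600
Greater of actual damages ($175,240) or statutory damages ($53,600): $175,240
Trebled: 3 × $175,240 = $525,720
Attorney fees: 20% of $525,720 = $105,144
Total before cap: $525,720 + $105,144 = $630,864
Cap at $1,283,600: $630,864 is within the cap, no reduction.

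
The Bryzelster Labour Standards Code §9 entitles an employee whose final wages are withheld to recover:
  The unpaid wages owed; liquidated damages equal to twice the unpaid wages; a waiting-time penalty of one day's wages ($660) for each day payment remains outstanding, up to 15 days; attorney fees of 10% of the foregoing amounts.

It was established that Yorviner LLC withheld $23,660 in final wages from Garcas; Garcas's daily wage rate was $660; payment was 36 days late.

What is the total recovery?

$88,968

Doubled: 2 × $23,660 = $47,320
Penalty days: min(36, 15) = 15
Waiting-time penalty: 15 × $660 = $9,900
Subtotal: $23,660 + $47,320 + $9,900 = $80,880
Attorney fees: 10% of $80,880 = $8,088
Total award: $80,880 + $8,088 = $88,968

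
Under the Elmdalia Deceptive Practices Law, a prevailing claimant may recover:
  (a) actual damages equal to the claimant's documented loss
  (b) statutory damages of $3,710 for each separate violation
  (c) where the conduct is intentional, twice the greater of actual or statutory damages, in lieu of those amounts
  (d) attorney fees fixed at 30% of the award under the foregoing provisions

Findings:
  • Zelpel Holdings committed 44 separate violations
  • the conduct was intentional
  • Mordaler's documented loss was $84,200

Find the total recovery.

Total recovery: $424,424

Statutory damages: 44 × $3,710 = $163,240
Greater of actual damages ($84,200) or statutory damages ($163,240): $163,240
Doubled: 2 × $163,240 = $326,480
Attorney fees: 30% of $326,480 = $97,944
Total recovery: $326,480 + $97,944 = $424,424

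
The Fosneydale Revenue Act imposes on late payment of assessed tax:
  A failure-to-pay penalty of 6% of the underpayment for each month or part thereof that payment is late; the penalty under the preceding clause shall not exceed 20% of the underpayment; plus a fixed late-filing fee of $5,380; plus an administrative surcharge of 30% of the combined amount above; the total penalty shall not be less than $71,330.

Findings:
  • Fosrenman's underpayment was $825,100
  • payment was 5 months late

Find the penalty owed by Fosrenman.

$221,520

Accrued rate: 6% × 5 = 30%, capped at 20% → 20%
Failure-to-pay penalty: 20% of $825,100 = $165,020
Penalty before surcharge: $165,020 + $5,380 = $170,400
Administrative surcharge: 30% of $170,400 = $51,120
Total penalty: $170,400 + $51,120 = $221,520
Minimum $71,330: $221,520 meets the minimum, no increase.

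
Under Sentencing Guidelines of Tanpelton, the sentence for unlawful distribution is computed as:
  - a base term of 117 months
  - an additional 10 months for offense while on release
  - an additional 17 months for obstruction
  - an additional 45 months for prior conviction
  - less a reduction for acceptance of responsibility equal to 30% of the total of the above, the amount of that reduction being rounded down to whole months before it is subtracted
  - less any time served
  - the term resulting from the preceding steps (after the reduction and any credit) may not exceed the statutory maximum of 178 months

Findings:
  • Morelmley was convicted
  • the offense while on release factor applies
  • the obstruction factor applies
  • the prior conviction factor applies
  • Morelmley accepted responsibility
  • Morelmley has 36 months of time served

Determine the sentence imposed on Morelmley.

Offense while on release enhancement: +10 months
Obstruction enhancement: +17 months
Prior conviction enhancement: +45 months
Adjusted term: 117 months + 10 months + 17 months + 45 months = 189 months
Acceptance of responsibility reduction: 30% of 189 months = 56 months (rounded down)
After reduction: 189 − 56 = 133 months
Less time served: 133 months − 36 months = 97 months
Cap at 178 months: 97 months is within the cap, no reduction.

Sentence: 97 months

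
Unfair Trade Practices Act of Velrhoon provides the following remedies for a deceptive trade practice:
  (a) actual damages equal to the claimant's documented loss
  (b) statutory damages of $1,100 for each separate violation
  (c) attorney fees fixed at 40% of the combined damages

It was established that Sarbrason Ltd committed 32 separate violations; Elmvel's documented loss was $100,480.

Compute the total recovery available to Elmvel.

Statutory damages: 32 × $1,100 = $35,200
Combined damages: $100,480 + $35,200 = $135,680
Attorney fees: 40% of $135,680 = $54,272
Total recovery: $135,680 + $54,272 = $189,952

$189,952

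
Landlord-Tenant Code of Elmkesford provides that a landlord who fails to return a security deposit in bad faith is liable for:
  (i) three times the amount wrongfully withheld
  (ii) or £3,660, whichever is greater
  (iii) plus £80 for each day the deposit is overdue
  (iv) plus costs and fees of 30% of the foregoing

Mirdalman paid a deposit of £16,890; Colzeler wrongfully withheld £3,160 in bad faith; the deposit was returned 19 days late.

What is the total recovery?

Trebled: 3 × £3,160 = £9,480
Minimum £3,660: £9,480 meets the minimum, no increase.
Late-return penalty: 19 × £80 = £1,520
Damages plus late penalty: £9,480 + £1,520 = £11,000
Costs and fees: 30% of £11,000 = £3,300
Total recovery: £11,000 + £3,300 = £14,300

£14,300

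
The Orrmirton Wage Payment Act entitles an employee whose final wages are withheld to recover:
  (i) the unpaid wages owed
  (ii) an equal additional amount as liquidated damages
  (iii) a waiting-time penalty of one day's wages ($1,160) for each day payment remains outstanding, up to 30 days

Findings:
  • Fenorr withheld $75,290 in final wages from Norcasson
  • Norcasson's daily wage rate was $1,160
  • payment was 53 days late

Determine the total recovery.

$185,380

Liquidated damages (equal amount): $75,290
Penalty days: min(53, 30) = 30
Waiting-time penalty: 30 × $1,160 = $34,800
Total award: $75,290 + $75,290 + $34,800 = $185,380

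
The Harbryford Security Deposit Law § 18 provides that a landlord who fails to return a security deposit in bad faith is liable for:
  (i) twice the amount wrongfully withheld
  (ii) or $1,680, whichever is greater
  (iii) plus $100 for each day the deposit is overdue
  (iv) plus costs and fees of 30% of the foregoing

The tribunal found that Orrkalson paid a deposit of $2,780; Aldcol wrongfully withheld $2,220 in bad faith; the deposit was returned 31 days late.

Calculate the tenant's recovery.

$9,802

Doubled: 2 × $2,220 = $4,440
Minimum $1,680: $4,440 meets the minimum, no increase.
Late-return penalty: 31 × $100 = $3,100
Damages plus late penalty: $4,440 + $3,100 = $7,540
Costs and fees: 30% of $7,540 = $2,262
Total recovery: $7,540 + $2,262 = $9,802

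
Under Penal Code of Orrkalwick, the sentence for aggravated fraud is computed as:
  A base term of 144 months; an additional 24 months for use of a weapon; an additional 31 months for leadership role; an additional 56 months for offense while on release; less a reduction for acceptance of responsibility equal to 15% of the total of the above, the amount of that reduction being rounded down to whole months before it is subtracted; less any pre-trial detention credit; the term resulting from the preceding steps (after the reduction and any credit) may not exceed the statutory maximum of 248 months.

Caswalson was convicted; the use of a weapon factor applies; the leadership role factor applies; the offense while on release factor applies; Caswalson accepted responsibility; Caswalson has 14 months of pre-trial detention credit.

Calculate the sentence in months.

Use of a weapon enhancement: +24 months
Leadership role enhancement: +31 months
Offense while on release enhancement: +56 months
Adjusted term: 144 months + 24 months + 31 months + 56 months = 255 months
Acceptance of responsibility reduction: 15% of 255 months = 38 months (rounded down)
After reduction: 255 − 38 = 217 months
Less pre-trial detention credit: 217 months − 14 months = 203 months
Cap at 248 months: 203 months is within the cap, no reduction.

203 months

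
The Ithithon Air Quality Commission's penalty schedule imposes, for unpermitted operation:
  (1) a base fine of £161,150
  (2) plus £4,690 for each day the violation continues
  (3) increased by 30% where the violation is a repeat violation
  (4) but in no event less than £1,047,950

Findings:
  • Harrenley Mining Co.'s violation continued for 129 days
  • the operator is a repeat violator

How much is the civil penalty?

£1,047,950

Per-day component: 129 × £4,690 = £605,010
Base plus per-day: £161,150 + £605,010 = £766,160
Enhancement: 30% of £766,160 = £229,848
Enhanced fine: £766,160 + £229,848 = £996,008
Minimum £1,047,950: £996,008 is below the minimum → £1,047,950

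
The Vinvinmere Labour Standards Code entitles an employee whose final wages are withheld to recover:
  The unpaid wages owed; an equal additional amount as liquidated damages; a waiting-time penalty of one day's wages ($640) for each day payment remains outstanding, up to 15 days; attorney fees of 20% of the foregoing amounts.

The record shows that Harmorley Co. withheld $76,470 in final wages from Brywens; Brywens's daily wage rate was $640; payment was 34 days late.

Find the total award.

Total award: $195,048

Liquidated damages (equal amount): $76,470
Penalty days: min(34, 15) = 15
Waiting-time penalty: 15 × $640 = $9,600
Subtotal: $76,470 + $76,470 + $9,600 = $162,540
Attorney fees: 20% of $162,540 = $32,508
Total award: $162,540 + $32,508 = $195,048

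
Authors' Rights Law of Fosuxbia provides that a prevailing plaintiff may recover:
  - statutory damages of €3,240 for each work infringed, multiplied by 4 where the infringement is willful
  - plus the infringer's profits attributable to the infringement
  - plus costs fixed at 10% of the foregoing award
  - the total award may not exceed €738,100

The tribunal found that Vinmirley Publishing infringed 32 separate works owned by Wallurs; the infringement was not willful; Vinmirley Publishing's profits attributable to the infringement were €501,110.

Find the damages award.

€665,269

Statutory damages: 32 × €3,240 = €103,680
Infringement not willful: no ×4 enhancement.
Combined award: €103,680 + €501,110 = €604,790
Costs: 10% of €604,790 = €60,479
Award plus costs: €604,790 + €60,479 = €665,269
Cap at €738,100: €665,269 is within the cap, no reduction.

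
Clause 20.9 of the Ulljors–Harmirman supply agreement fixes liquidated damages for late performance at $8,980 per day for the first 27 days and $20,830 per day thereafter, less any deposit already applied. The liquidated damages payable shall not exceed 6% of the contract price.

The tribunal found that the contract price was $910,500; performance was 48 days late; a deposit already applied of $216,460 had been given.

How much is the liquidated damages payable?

First 27 days: 27 × $8,980 = $242,460
Remaining days: (48 − 27) × $20,830 = $437,430
Accrued per-day damages: $242,460 + $437,430 = $679,890
Less deposit already applied: $679,890 − $216,460 = $463,430
Cap: 6% of $910,500 = $54,630
Cap at $54,630: $463,430 exceeds the cap → $54,630

$54,630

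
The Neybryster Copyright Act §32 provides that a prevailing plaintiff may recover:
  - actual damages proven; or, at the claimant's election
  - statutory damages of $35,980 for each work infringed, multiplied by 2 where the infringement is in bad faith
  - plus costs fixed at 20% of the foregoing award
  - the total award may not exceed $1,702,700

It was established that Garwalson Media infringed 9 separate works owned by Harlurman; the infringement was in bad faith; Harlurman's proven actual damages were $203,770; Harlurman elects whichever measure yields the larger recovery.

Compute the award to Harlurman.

Statutory damages: 9 × $35,980 = $323,820
Doubled: 2 × $323,820 = $647,640
Greater of actual damages ($203,770) or enhanced statutory damages ($647,640): $647,640
Costs: 20% of $647,640 = $129,528
Award plus costs: $647,640 + $129,528 = $777,168
Cap at $1,702,700: $777,168 is within the cap, no reduction.

Award: $777,168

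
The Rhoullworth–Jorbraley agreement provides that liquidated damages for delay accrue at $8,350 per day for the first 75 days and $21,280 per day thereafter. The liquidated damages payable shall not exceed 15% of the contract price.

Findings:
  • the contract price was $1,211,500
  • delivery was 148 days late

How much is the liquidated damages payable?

Liquidated damages: $181,725

First 75 days: 75 × $8,350 = $626,250
Remaining days: (148 − 75) × $21,280 = $1,553,440
Accrued per-day damages: $626,250 + $1,553,440 = $2,179,690
Cap: 15% of $1,211,500 = $181,725
Cap at $181,725: $2,179,690 exceeds the cap → $181,725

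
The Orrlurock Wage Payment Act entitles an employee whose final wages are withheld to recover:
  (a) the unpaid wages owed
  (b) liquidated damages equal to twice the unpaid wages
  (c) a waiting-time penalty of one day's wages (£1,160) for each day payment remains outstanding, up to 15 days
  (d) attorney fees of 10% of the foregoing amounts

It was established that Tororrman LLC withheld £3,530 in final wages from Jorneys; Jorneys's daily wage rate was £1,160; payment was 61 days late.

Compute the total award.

£30,789

Doubled: 2 × £3,530 = £7,060
Penalty days: min(61, 15) = 15
Waiting-time penalty: 15 × £1,160 = £17,400
Subtotal: £3,530 + £7,060 + £17,400 = £27,990
Attorney fees: 10% of £27,990 = £2,799
Total award: £27,990 + £2,799 = £30,789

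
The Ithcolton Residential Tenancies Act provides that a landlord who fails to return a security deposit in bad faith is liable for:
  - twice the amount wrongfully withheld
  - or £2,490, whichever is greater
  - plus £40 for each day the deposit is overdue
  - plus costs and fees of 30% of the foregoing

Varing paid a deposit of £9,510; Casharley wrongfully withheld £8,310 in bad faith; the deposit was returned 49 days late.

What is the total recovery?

Doubled: 2 × £8,310 = £16,620
Minimum £2,490: £16,620 meets the minimum, no increase.
Late-return penalty: 49 × £40 = £1,960
Damages plus late penalty: £16,620 + £1,960 = £18,580
Costs and fees: 30% of £18,580 = £5,574
Total recovery: £18,580 + £5,574 = £24,154

Recovery: £24,154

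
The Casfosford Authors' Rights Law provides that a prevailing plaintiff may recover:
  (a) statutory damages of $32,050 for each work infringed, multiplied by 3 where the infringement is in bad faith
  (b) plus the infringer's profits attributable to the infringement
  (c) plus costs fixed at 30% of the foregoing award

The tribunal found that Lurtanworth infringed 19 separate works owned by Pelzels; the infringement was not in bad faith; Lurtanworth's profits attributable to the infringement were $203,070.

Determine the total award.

$1,055,626

Statutory damages: 19 × $32,050 = $608,950
Infringement not in bad faith: no ×3 enhancement.
Combined award: $608,950 + $203,070 = $812,020
Costs: 30% of $812,020 = $243,606
Award plus costs: $812,020 + $243,606 = $1,055,626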